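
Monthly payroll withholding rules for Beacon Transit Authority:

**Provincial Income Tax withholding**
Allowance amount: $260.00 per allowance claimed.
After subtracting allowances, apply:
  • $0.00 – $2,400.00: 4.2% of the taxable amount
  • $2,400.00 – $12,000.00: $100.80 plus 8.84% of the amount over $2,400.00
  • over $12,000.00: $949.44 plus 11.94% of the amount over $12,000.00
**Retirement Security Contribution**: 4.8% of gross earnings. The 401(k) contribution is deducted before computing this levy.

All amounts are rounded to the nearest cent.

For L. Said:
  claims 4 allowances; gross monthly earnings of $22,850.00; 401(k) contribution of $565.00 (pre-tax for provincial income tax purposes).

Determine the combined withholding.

Provincial Income Tax: taxable = $22,850.00 − $565.00 − 4×$260.00 = $21,245.00
  $949.44 + 11.94% × ($21,245.00 − $12,000.00) = $949.44 + 11.94% × $9,245.00 = $2,053.29
Retirement Security Contribution: 4.8% × $22,285.00 = $1,069.68
Total: $2,053.29 + $1,069.68 = $3,122.97

$3,122.97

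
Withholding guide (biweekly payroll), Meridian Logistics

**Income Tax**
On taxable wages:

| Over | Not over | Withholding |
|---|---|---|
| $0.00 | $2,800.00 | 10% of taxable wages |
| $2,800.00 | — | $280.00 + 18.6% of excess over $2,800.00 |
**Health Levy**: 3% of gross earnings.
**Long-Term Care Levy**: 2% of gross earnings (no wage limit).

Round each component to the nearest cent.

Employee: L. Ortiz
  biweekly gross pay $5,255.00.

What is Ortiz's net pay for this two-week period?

$4,255.62

Income Tax: taxable = $5,255.00
  $280.00 + 18.6% × ($5,255.00 − $2,800.00) = $280.00 + 18.6% × $2,455.00 = $736.63
Health Levy: 3% × $5,255.00 = $157.65
Long-Term Care Levy: 2% × $5,255.00 = $105.10
Total withheld: $736.63 + $157.65 + $105.10 = $999.38
Net pay: $5,255.00 − $999.38 = $4,255.62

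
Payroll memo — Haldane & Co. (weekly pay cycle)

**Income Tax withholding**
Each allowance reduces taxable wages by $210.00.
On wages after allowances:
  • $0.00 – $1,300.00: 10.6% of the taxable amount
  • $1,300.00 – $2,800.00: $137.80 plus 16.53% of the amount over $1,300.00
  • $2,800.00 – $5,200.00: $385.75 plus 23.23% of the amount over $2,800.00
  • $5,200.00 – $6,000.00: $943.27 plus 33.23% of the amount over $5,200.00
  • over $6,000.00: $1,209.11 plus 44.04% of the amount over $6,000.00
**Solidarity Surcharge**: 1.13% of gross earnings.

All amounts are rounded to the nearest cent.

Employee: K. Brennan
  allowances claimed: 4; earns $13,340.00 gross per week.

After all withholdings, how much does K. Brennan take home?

$9,117.55

Income Tax: taxable = $13,340.00 − 4×$210.00 = $12,500.00
  $1,209.11 + 44.04% × ($12,500.00 − $6,000.00) = $1,209.11 + 44.04% × $6,500.00 = $4,071.71
Solidarity Surcharge: 1.13% × $13,340.00 = $150.74
Total withheld: $4,071.71 + $150.74 = $4,222.45
Net pay: $13,340.00 − $4,222.45 = $9,117.55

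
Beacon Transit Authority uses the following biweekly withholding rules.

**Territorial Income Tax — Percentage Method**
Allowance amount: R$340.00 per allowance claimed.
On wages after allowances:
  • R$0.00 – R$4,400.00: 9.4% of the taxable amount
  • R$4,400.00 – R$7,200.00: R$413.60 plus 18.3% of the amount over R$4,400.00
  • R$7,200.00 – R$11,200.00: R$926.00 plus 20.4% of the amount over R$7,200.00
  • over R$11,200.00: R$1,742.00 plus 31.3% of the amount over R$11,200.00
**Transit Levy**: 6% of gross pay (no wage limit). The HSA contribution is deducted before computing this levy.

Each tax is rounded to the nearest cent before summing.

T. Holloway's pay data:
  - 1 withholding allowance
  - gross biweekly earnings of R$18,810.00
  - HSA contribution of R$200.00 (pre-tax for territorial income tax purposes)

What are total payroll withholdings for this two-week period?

Territorial Income Tax: taxable = R$18,810.00 − R$200.00 − 1×R$340.00 = R$18,270.00
  R$1,742.00 + 31.3% × (R$18,270.00 − R$11,200.00) = R$1,742.00 + 31.3% × R$7,070.00 = R$3,954.91
Transit Levy: 6% × R$18,610.00 = R$1,116.60
Total: R$3,954.91 + R$1,116.60 = R$5,071.51

R$5,071.51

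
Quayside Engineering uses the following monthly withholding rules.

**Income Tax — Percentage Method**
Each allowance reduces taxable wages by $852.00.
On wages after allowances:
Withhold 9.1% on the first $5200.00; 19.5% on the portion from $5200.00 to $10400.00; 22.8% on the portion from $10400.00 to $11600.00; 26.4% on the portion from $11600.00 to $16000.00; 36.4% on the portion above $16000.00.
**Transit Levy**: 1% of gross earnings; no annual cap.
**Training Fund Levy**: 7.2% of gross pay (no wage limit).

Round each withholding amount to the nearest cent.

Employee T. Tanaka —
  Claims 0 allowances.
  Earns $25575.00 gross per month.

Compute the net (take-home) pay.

Income Tax: taxable = $25575.00
  $2922.40 + 36.4% × ($25575.00 − $16000.00) = $2922.40 + 36.4% × $9575.00 = $6407.70
Transit Levy: 1% × $25575.00 = $255.75
Training Fund Levy: 7.2% × $25575.00 = $1841.40
Total withheld: $6407.70 + $255.75 + $1841.40 = $8504.85
Net pay: $25575.00 − $8504.85 = $17070.15

$17070.15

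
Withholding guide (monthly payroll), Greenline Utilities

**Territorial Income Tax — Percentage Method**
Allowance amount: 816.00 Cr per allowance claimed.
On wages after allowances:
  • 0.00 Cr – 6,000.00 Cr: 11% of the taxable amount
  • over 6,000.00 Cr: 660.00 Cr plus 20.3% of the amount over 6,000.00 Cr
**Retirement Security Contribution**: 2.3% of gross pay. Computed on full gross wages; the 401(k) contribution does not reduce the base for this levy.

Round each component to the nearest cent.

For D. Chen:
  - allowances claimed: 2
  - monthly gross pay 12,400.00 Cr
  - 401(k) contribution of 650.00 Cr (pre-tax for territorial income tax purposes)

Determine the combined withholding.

Territorial Income Tax: taxable = 12,400.00 Cr − 650.00 Cr − 2×816.00 Cr = 10,118.00 Cr
  660.00 Cr + 20.3% × (10,118.00 Cr − 6,000.00 Cr) = 660.00 Cr + 20.3% × 4,118.00 Cr = 1,495.95 Cr
Retirement Security Contribution: 2.3% × 12,400.00 Cr = 285.20 Cr
Total: 1,495.95 Cr + 285.20 Cr = 1,781.15 Cr

1,781.15 Cr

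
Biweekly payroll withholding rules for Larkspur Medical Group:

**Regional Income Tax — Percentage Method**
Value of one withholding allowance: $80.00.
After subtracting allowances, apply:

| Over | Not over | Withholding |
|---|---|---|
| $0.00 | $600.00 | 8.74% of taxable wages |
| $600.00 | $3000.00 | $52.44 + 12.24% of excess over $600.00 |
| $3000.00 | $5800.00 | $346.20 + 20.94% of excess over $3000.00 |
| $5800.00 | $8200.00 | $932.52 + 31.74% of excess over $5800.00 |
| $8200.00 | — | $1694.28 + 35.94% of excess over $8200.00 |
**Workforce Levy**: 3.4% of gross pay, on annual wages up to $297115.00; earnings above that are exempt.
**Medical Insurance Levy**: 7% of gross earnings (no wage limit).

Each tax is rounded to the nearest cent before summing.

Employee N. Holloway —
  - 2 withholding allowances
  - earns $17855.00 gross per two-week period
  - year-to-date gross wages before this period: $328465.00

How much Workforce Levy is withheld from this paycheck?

Workforce Levy: YTD $328465.00 ≥ cap $297115.00 → $0.00

$0.00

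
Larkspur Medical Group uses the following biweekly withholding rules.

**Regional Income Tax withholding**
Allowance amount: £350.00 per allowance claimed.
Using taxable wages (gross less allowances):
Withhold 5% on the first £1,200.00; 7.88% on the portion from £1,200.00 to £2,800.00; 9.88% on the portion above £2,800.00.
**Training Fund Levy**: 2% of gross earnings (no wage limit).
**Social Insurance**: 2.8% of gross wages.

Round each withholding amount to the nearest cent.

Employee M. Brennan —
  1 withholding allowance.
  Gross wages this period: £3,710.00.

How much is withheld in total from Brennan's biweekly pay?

Regional Income Tax: taxable = £3,710.00 − 1×£350.00 = £3,360.00
  £186.08 + 9.88% × (£3,360.00 − £2,800.00) = £186.08 + 9.88% × £560.00 = £241.41
Training Fund Levy: 2% × £3,710.00 = £74.20
Social Insurance: 2.8% × £3,710.00 = £103.88
Total: £241.41 + £74.20 + £103.88 = £419.49

£419.49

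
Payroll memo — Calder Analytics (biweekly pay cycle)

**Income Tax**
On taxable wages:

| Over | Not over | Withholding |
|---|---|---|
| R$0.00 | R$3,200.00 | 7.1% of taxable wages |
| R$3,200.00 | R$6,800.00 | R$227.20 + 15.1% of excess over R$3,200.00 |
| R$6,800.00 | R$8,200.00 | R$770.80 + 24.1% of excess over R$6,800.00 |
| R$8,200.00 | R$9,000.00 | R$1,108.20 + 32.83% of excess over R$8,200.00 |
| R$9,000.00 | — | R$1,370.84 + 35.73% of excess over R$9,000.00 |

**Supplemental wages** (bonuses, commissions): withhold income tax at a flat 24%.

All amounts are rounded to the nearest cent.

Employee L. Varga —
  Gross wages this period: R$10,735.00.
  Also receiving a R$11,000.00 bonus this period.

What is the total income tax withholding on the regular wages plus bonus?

Income Tax: taxable = R$10,735.00
  R$1,370.84 + 35.73% × (R$10,735.00 − R$9,000.00) = R$1,370.84 + 35.73% × R$1,735.00 = R$1,990.76
Supplemental (24% flat on bonus): 24% × R$11,000.00 = R$2,640.00
Total income tax: R$1,990.76 + R$2,640.00 = R$4,630.76

R$4,630.76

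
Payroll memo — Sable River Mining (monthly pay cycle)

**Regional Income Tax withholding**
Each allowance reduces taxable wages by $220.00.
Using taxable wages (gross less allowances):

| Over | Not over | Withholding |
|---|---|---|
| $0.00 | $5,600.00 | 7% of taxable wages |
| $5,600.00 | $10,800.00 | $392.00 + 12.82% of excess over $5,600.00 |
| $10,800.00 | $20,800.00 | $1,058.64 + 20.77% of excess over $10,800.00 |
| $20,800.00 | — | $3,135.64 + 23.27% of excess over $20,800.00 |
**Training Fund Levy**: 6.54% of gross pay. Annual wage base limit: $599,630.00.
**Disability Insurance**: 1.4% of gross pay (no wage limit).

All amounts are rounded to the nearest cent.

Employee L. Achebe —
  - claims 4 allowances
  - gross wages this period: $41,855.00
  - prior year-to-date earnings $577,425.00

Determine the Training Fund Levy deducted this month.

Training Fund Levy: cap $599,630.00 − YTD $577,425.00 = $22,205.00 subject; 6.54% × $22,205.00 = $1,452.21

$1,452.21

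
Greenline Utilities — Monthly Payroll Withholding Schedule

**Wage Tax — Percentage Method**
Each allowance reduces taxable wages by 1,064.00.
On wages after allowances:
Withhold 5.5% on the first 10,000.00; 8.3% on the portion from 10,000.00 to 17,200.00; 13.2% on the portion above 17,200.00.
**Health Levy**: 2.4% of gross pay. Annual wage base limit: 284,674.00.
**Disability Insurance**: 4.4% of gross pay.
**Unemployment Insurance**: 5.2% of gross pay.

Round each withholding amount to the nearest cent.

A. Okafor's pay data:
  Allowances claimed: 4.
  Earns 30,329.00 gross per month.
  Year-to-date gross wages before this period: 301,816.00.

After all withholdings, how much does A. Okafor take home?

Wage Tax: taxable = 30,329.00 − 4×1,064.00 = 26,073.00
  1,147.60 + 13.2% × (26,073.00 − 17,200.00) = 1,147.60 + 13.2% × 8,873.00 = 2,318.84
Health Levy: YTD 301,816.00 ≥ cap 284,674.00 → 0.00
Disability Insurance: 4.4% × 30,329.00 = 1,334.48
Unemployment Insurance: 5.2% × 30,329.00 = 1,577.11
Total withheld: 2,318.84 + 0.00 + 1,334.48 + 1,577.11 = 5,230.43
Net pay: 30,329.00 − 5,230.43 = 25,098.57

25,098.57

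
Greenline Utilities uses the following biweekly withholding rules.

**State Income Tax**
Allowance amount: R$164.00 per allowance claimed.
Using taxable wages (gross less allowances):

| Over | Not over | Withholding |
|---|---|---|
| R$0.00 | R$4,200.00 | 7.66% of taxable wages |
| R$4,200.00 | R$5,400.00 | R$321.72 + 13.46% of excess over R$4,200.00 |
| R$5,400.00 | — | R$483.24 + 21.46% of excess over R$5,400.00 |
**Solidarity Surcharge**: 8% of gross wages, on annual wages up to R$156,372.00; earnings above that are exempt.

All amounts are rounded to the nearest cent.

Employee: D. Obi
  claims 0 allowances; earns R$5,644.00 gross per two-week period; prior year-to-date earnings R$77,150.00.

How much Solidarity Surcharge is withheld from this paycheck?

Solidarity Surcharge: 8% × R$5,644.00 = R$451.52

R$451.52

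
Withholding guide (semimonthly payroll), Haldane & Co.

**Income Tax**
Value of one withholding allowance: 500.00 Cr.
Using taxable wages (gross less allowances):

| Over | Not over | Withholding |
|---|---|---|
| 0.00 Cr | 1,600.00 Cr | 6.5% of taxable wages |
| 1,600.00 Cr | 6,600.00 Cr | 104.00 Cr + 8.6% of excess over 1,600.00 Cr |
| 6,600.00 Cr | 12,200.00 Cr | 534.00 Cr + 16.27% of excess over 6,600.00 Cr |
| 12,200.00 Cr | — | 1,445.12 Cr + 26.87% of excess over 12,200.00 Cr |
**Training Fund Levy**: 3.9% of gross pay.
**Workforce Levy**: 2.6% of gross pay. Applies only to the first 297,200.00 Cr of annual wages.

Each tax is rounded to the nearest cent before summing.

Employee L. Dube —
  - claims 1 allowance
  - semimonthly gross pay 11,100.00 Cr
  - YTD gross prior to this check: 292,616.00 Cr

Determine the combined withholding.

1,736.88 Cr

Income Tax: taxable = 11,100.00 Cr − 1×500.00 Cr = 10,600.00 Cr
  534.00 Cr + 16.27% × (10,600.00 Cr − 6,600.00 Cr) = 534.00 Cr + 16.27% × 4,000.00 Cr = 1,184.80 Cr
Training Fund Levy: 3.9% × 11,100.00 Cr = 432.90 Cr
Workforce Levy: cap 297,200.00 Cr − YTD 292,616.00 Cr = 4,584.00 Cr subject; 2.6% × 4,584.00 Cr = 119.18 Cr
Total: 1,184.80 Cr + 432.90 Cr + 119.18 Cr = 1,736.88 Cr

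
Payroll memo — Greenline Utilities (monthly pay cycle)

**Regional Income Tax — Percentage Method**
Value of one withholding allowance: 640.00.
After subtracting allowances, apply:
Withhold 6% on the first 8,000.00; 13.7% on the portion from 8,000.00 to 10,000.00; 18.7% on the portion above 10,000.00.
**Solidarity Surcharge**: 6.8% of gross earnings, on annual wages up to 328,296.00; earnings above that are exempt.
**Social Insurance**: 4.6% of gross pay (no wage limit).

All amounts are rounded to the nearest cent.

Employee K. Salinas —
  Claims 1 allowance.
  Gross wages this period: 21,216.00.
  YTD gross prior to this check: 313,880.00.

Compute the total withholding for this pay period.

Regional Income Tax: taxable = 21,216.00 − 1×640.00 = 20,576.00
  754.00 + 18.7% × (20,576.00 − 10,000.00) = 754.00 + 18.7% × 10,576.00 = 2,731.71
Solidarity Surcharge: cap 328,296.00 − YTD 313,880.00 = 14,416.00 subject; 6.8% × 14,416.00 = 980.29
Social Insurance: 4.6% × 21,216.00 = 975.94
Total: 2,731.71 + 980.29 + 975.94 = 4,687.94

4,687.94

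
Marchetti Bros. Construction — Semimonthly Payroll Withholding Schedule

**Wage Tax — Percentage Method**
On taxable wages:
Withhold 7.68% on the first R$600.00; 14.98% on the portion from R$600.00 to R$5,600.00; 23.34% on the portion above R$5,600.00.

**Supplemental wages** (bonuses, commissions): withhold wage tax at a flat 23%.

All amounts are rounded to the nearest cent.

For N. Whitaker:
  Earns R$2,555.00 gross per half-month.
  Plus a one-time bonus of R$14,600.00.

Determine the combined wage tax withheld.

R$3,696.94

Wage Tax: taxable = R$2,555.00
  R$46.08 + 14.98% × (R$2,555.00 − R$600.00) = R$46.08 + 14.98% × R$1,955.00 = R$338.94
Supplemental (23% flat on bonus): 23% × R$14,600.00 = R$3,358.00
Total wage tax: R$338.94 + R$3,358.00 = R$3,696.94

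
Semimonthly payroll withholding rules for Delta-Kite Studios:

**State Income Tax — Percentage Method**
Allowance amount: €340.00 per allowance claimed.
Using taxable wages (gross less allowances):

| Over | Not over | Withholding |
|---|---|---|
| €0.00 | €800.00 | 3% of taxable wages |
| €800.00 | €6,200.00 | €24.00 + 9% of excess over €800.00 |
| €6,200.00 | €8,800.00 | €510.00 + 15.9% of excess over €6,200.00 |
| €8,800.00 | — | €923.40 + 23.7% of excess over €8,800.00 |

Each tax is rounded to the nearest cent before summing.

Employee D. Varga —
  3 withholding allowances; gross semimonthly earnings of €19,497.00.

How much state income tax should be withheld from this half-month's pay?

€3,216.85

State Income Tax: taxable = €19,497.00 − 3×€340.00 = €18,477.00
  €923.40 + 23.7% × (€18,477.00 − €8,800.00) = €923.40 + 23.7% × €9,677.00 = €3,216.85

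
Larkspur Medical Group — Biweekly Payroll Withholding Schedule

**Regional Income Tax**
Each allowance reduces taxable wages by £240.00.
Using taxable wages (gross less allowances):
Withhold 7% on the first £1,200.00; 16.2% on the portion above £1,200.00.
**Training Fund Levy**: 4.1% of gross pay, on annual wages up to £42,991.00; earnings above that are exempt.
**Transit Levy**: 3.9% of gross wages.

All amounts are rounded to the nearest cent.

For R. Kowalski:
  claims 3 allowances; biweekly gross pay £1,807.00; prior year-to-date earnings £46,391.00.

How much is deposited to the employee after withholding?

Regional Income Tax: taxable = £1,807.00 − 3×£240.00 = £1,087.00
  7% × £1,087.00 = £76.09
Training Fund Levy: YTD £46,391.00 ≥ cap £42,991.00 → £0.00
Transit Levy: 3.9% × £1,807.00 = £70.47
Total withheld: £76.09 + £0.00 + £70.47 = £146.56
Net pay: £1,807.00 − £146.56 = £1,660.44

£1,660.44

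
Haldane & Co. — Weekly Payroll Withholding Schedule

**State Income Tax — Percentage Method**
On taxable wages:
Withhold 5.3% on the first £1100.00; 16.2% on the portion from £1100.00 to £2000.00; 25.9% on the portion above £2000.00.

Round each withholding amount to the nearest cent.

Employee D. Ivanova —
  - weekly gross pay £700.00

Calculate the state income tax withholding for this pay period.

£37.10

State Income Tax: taxable = £700.00
  5.3% × £700.00 = £37.10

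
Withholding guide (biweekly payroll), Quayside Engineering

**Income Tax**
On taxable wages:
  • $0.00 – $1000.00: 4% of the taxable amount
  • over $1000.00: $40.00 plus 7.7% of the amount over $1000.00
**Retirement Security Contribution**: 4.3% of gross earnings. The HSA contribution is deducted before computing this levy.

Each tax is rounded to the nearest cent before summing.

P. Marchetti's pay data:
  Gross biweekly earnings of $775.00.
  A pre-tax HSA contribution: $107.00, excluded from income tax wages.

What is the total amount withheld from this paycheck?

Income Tax: taxable = $775.00 − $107.00 = $668.00
  4% × $668.00 = $26.72
Retirement Security Contribution: 4.3% × $668.00 = $28.72
Total: $26.72 + $28.72 = $55.44

$55.44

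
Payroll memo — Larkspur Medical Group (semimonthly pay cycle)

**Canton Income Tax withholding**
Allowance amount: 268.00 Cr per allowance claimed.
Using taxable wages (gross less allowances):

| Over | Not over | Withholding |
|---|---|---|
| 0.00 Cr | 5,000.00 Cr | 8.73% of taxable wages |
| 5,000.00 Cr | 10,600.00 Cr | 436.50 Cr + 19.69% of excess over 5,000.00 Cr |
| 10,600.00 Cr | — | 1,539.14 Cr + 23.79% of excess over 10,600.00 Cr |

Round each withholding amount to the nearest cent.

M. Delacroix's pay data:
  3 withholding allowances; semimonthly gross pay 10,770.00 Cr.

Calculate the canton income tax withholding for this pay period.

1,414.31 Cr

Canton Income Tax: taxable = 10,770.00 Cr − 3×268.00 Cr = 9,966.00 Cr
  436.50 Cr + 19.69% × (9,966.00 Cr − 5,000.00 Cr) = 436.50 Cr + 19.69% × 4,966.00 Cr = 1,414.31 Cr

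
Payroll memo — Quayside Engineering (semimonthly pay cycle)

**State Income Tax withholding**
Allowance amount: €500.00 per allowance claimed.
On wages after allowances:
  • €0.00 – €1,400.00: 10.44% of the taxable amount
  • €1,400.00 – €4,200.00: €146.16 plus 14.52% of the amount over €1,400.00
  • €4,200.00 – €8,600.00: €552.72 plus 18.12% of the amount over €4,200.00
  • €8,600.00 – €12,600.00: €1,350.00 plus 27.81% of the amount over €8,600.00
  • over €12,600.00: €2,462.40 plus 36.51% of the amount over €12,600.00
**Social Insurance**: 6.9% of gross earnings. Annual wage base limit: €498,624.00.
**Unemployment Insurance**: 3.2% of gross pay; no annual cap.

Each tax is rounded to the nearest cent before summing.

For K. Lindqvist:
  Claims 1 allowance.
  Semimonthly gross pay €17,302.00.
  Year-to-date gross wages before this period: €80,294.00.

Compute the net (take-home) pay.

€11,557.95

State Income Tax: taxable = €17,302.00 − 1×€500.00 = €16,802.00
  €2,462.40 + 36.51% × (€16,802.00 − €12,600.00) = €2,462.40 + 36.51% × €4,202.00 = €3,996.55
Social Insurance: 6.9% × €17,302.00 = €1,193.84
Unemployment Insurance: 3.2% × €17,302.00 = €553.66
Total withheld: €3,996.55 + €1,193.84 + €553.66 = €5,744.05
Net pay: €17,302.00 − €5,744.05 = €11,557.95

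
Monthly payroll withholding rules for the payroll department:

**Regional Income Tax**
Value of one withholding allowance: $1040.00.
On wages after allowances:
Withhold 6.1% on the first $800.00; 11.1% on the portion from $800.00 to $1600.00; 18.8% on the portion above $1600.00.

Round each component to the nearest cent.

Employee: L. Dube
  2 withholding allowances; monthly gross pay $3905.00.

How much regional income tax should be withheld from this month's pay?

$179.90

Regional Income Tax: taxable = $3905.00 − 2×$1040.00 = $1825.00
  $137.60 + 18.8% × ($1825.00 − $1600.00) = $137.60 + 18.8% × $225.00 = $179.90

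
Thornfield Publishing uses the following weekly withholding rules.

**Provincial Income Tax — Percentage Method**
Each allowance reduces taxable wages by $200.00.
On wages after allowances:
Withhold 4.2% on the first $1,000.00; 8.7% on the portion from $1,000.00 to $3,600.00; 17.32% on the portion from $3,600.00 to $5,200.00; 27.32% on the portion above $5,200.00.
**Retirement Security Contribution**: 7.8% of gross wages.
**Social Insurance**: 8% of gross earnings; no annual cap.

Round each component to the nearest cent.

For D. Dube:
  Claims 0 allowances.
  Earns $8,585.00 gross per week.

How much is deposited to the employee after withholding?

$5,758.47

Provincial Income Tax: taxable = $8,585.00
  $545.32 + 27.32% × ($8,585.00 − $5,200.00) = $545.32 + 27.32% × $3,385.00 = $1,470.10
Retirement Security Contribution: 7.8% × $8,585.00 = $669.63
Social Insurance: 8% × $8,585.00 = $686.80
Total withheld: $1,470.10 + $669.63 + $686.80 = $2,826.53
Net pay: $8,585.00 − $2,826.53 = $5,758.47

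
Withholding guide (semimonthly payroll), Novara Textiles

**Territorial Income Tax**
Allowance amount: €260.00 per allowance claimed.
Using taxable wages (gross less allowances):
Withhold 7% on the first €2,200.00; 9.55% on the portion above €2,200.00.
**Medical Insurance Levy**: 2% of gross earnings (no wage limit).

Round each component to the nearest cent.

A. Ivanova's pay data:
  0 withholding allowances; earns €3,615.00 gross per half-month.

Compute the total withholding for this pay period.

€361.43

Territorial Income Tax: taxable = €3,615.00
  €154.00 + 9.55% × (€3,615.00 − €2,200.00) = €154.00 + 9.55% × €1,415.00 = €289.13
Medical Insurance Levy: 2% × €3,615.00 = €72.30
Total: €289.13 + €72.30 = €361.43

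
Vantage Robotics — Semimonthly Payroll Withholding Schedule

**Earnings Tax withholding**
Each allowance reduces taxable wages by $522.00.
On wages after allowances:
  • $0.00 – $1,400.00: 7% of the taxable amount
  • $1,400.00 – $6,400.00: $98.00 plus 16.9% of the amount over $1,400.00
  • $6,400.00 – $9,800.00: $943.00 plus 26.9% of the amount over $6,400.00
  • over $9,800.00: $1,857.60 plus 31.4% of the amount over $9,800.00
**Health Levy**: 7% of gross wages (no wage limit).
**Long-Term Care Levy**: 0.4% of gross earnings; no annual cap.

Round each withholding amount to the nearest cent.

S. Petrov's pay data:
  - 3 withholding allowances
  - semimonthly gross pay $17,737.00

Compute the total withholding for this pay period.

$5,170.63

Earnings Tax: taxable = $17,737.00 − 3×$522.00 = $16,171.00
  $1,857.60 + 31.4% × ($16,171.00 − $9,800.00) = $1,857.60 + 31.4% × $6,371.00 = $3,858.09
Health Levy: 7% × $17,737.00 = $1,241.59
Long-Term Care Levy: 0.4% × $17,737.00 = $70.95
Total: $3,858.09 + $1,241.59 + $70.95 = $5,170.63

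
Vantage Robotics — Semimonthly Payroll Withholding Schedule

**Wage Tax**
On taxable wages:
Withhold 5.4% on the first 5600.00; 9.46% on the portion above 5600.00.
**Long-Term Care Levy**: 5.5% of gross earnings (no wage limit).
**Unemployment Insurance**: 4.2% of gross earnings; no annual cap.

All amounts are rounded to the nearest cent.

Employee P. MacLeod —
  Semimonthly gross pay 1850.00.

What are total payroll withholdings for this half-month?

279.35

Wage Tax: taxable = 1850.00
  5.4% × 1850.00 = 99.90
Long-Term Care Levy: 5.5% × 1850.00 = 101.75
Unemployment Insurance: 4.2% × 1850.00 = 77.70
Total: 99.90 + 101.75 + 77.70 = 279.35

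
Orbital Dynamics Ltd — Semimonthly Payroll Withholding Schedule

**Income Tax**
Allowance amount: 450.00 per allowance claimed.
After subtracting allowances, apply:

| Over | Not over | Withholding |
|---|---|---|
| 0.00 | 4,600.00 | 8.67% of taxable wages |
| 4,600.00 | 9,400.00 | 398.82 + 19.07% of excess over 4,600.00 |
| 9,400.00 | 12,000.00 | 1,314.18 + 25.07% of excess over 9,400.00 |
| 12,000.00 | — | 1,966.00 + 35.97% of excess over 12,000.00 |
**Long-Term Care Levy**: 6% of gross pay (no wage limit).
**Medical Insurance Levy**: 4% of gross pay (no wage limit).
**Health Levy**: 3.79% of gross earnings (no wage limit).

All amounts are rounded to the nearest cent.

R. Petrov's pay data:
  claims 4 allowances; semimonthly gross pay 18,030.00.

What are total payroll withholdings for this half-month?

Income Tax: taxable = 18,030.00 − 4×450.00 = 16,230.00
  1,966.00 + 35.97% × (16,230.00 − 12,000.00) = 1,966.00 + 35.97% × 4,230.00 = 3,487.53
Long-Term Care Levy: 6% × 18,030.00 = 1,081.80
Medical Insurance Levy: 4% × 18,030.00 = 721.20
Health Levy: 3.79% × 18,030.00 = 683.34
Total: 3,487.53 + 1,081.80 + 721.20 + 683.34 = 5,973.87

5,973.87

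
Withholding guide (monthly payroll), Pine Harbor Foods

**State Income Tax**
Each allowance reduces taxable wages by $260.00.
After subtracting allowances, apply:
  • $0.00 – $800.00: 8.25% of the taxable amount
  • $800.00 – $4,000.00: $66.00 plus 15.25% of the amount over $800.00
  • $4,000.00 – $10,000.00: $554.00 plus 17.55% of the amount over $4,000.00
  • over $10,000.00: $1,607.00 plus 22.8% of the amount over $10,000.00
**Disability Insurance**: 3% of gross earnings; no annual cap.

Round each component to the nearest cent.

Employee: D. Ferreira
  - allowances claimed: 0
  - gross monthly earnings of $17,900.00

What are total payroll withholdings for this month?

$3,945.20

State Income Tax: taxable = $17,900.00
  $1,607.00 + 22.8% × ($17,900.00 − $10,000.00) = $1,607.00 + 22.8% × $7,900.00 = $3,408.20
Disability Insurance: 3% × $17,900.00 = $537.00
Total: $3,408.20 + $537.00 = $3,945.20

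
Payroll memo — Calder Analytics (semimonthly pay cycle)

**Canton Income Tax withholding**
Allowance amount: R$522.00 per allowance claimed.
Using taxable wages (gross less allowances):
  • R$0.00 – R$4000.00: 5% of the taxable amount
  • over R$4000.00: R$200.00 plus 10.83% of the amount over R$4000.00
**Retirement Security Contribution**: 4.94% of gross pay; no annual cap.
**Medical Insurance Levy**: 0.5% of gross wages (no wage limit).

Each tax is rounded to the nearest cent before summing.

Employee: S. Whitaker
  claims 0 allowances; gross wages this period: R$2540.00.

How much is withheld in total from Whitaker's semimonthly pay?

Canton Income Tax: taxable = R$2540.00
  5% × R$2540.00 = R$127.00
Retirement Security Contribution: 4.94% × R$2540.00 = R$125.48
Medical Insurance Levy: 0.5% × R$2540.00 = R$12.70
Total: R$127.00 + R$125.48 + R$12.70 = R$265.18

R$265.18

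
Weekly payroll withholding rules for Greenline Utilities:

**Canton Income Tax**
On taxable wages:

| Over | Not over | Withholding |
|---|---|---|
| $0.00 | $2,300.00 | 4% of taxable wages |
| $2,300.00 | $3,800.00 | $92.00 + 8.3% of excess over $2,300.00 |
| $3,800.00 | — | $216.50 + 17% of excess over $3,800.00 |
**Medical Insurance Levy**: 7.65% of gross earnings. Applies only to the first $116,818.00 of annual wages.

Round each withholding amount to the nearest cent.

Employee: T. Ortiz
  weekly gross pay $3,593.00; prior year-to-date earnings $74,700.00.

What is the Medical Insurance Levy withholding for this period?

$274.86

Medical Insurance Levy: 7.65% × $3,593.00 = $274.86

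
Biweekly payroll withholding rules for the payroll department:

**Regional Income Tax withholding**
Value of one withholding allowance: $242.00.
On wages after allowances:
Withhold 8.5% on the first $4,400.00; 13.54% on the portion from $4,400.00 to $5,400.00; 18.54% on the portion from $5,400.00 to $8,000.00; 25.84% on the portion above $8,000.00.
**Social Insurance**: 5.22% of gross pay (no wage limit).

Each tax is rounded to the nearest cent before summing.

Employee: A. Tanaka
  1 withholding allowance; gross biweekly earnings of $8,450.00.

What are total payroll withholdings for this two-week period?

$1,486.28

Regional Income Tax: taxable = $8,450.00 − 1×$242.00 = $8,208.00
  $991.44 + 25.84% × ($8,208.00 − $8,000.00) = $991.44 + 25.84% × $208.00 = $1,045.19
Social Insurance: 5.22% × $8,450.00 = $441.09
Total: $1,045.19 + $441.09 = $1,486.28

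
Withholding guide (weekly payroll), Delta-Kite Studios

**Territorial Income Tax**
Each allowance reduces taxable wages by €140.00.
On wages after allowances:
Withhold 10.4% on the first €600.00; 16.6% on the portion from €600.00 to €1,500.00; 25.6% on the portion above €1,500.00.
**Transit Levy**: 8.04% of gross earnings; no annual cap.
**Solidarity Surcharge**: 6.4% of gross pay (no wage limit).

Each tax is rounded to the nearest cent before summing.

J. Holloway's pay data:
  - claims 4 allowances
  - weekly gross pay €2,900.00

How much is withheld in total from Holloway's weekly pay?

€845.60

Territorial Income Tax: taxable = €2,900.00 − 4×€140.00 = €2,340.00
  €211.80 + 25.6% × (€2,340.00 − €1,500.00) = €211.80 + 25.6% × €840.00 = €426.84
Transit Levy: 8.04% × €2,900.00 = €233.16
Solidarity Surcharge: 6.4% × €2,900.00 = €185.60
Total: €426.84 + €233.16 + €185.60 = €845.60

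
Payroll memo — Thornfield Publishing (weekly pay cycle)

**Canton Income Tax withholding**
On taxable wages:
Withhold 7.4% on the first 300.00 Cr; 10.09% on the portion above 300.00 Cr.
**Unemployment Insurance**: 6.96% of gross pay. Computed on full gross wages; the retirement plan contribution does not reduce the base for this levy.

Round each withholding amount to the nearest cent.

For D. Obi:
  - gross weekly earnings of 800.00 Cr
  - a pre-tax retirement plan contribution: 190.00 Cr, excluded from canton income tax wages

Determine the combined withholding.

109.16 Cr

Canton Income Tax: taxable = 800.00 Cr − 190.00 Cr = 610.00 Cr
  22.20 Cr + 10.09% × (610.00 Cr − 300.00 Cr) = 22.20 Cr + 10.09% × 310.00 Cr = 53.48 Cr
Unemployment Insurance: 6.96% × 800.00 Cr = 55.68 Cr
Total: 53.48 Cr + 55.68 Cr = 109.16 Cr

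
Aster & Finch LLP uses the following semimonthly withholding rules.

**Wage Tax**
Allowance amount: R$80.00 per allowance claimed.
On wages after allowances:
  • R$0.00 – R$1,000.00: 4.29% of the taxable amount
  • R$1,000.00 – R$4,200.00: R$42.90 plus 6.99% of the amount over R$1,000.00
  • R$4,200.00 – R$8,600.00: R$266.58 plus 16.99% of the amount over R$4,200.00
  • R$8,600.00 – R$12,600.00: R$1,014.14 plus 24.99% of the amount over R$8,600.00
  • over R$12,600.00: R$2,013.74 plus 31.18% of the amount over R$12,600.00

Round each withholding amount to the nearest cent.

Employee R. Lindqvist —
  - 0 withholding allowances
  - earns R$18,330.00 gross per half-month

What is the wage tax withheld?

Wage Tax: taxable = R$18,330.00
  R$2,013.74 + 31.18% × (R$18,330.00 − R$12,600.00) = R$2,013.74 + 31.18% × R$5,730.00 = R$3,800.35

R$3,800.35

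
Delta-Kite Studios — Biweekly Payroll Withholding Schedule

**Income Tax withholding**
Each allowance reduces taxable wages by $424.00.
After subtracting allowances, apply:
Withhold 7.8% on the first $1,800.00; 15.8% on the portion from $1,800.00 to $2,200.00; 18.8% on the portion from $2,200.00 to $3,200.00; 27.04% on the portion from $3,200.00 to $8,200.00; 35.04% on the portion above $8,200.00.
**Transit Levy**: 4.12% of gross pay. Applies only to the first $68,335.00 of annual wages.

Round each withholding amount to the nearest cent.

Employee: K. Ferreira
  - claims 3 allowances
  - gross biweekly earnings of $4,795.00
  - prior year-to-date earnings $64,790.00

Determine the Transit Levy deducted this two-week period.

Transit Levy: cap $68,335.00 − YTD $64,790.00 = $3,545.00 subject; 4.12% × $3,545.00 = $146.05

$146.05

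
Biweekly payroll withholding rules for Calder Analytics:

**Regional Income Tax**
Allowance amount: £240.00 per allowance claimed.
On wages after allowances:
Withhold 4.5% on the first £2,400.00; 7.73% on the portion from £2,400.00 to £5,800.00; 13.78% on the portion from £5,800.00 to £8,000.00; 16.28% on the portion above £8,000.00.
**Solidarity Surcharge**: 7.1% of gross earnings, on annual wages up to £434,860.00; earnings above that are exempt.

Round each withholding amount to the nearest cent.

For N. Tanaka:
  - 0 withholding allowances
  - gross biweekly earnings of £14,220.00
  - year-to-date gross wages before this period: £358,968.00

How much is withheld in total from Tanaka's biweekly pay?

Regional Income Tax: taxable = £14,220.00
  £673.98 + 16.28% × (£14,220.00 − £8,000.00) = £673.98 + 16.28% × £6,220.00 = £1,686.60
Solidarity Surcharge: 7.1% × £14,220.00 = £1,009.62
Total: £1,686.60 + £1,009.62 = £2,696.22

£2,696.22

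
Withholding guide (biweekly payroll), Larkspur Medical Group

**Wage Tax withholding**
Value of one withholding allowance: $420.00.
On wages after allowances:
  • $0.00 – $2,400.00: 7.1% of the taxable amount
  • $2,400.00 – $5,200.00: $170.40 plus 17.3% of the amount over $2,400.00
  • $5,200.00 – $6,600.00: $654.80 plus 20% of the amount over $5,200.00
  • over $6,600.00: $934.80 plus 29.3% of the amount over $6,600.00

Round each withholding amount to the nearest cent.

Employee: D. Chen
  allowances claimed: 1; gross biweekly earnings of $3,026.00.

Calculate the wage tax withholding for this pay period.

Wage Tax: taxable = $3,026.00 − 1×$420.00 = $2,606.00
  $170.40 + 17.3% × ($2,606.00 − $2,400.00) = $170.40 + 17.3% × $206.00 = $206.04

$206.04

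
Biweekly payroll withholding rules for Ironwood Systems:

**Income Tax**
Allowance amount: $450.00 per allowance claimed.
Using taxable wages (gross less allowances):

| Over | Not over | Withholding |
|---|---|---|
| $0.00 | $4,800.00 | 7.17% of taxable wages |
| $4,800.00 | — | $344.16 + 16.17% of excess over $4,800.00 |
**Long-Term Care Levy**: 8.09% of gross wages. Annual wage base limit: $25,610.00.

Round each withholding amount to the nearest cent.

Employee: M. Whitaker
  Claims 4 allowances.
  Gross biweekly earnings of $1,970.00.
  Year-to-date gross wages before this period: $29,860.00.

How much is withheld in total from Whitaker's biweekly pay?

$12.19

Income Tax: taxable = $1,970.00 − 4×$450.00 = $170.00
  7.17% × $170.00 = $12.19
Long-Term Care Levy: YTD $29,860.00 ≥ cap $25,610.00 → $0.00
Total: $12.19 + $0.00 = $12.19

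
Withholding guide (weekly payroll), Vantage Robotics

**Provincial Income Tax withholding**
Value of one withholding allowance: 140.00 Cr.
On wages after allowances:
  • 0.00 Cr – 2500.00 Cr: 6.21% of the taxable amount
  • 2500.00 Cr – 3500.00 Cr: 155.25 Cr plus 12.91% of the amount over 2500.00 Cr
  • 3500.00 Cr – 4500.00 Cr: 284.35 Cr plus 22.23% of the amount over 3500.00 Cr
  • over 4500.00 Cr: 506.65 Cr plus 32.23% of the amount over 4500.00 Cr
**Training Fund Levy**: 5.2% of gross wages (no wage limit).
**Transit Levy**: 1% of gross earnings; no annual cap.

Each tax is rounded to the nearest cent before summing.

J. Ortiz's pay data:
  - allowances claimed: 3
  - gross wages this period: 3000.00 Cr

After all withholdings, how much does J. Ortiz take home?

Provincial Income Tax: taxable = 3000.00 Cr − 3×140.00 Cr = 2580.00 Cr
  155.25 Cr + 12.91% × (2580.00 Cr − 2500.00 Cr) = 155.25 Cr + 12.91% × 80.00 Cr = 165.58 Cr
Training Fund Levy: 5.2% × 3000.00 Cr = 156.00 Cr
Transit Levy: 1% × 3000.00 Cr = 30.00 Cr
Total withheld: 165.58 Cr + 156.00 Cr + 30.00 Cr = 351.58 Cr
Net pay: 3000.00 Cr − 351.58 Cr = 2648.42 Cr

2648.42 Cr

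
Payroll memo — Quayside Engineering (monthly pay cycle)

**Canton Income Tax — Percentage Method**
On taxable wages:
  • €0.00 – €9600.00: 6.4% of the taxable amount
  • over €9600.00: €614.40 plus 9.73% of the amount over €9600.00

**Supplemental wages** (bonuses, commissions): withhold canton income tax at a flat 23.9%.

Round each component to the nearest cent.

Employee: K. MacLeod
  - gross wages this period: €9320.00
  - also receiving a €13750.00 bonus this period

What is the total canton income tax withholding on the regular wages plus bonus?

Canton Income Tax: taxable = €9320.00
  6.4% × €9320.00 = €596.48
Supplemental (23.9% flat on bonus): 23.9% × €13750.00 = €3286.25
Total canton income tax: €596.48 + €3286.25 = €3882.73

€3882.73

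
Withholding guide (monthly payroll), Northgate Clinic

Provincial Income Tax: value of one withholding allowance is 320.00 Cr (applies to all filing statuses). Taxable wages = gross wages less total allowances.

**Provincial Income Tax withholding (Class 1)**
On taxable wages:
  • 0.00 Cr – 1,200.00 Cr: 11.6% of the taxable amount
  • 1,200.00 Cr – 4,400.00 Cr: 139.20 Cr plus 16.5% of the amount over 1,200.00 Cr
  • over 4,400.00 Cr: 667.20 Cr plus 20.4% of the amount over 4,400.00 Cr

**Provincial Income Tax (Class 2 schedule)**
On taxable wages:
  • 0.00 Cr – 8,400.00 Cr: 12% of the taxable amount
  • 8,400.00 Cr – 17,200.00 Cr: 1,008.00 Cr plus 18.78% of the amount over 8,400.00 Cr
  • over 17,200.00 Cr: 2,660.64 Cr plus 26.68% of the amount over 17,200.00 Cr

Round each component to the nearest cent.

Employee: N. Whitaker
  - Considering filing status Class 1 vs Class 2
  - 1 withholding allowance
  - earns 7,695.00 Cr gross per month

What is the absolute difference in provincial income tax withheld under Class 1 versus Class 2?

389.10 Cr

Provincial Income Tax (Class 1): taxable = 7,695.00 Cr − 1×320.00 Cr = 7,375.00 Cr
  667.20 Cr + 20.4% × (7,375.00 Cr − 4,400.00 Cr) = 667.20 Cr + 20.4% × 2,975.00 Cr = 1,274.10 Cr
Provincial Income Tax (Class 2): taxable = 7,695.00 Cr − 1×320.00 Cr = 7,375.00 Cr
  12% × 7,375.00 Cr = 885.00 Cr
Difference: |1,274.10 Cr − 885.00 Cr| = 389.10 Cr (higher under Class 1)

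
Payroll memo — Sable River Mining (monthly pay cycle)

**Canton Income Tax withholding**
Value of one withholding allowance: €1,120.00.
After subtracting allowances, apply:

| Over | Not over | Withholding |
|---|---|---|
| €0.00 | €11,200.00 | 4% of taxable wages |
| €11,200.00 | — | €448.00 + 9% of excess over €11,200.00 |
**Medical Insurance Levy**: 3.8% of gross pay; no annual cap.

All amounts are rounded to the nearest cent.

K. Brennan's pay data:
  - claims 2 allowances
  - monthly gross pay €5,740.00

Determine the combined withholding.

€358.12

Canton Income Tax: taxable = €5,740.00 − 2×€1,120.00 = €3,500.00
  4% × €3,500.00 = €140.00
Medical Insurance Levy: 3.8% × €5,740.00 = €218.12
Total: €140.00 + €218.12 = €358.12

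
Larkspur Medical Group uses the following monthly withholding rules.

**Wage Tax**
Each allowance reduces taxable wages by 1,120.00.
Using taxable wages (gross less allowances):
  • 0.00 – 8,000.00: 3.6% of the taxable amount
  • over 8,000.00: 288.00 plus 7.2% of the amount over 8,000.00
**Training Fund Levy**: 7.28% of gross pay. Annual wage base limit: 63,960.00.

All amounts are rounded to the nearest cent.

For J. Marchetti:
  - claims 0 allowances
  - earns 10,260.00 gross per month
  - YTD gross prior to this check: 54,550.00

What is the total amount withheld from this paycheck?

1,135.77

Wage Tax: taxable = 10,260.00
  288.00 + 7.2% × (10,260.00 − 8,000.00) = 288.00 + 7.2% × 2,260.00 = 450.72
Training Fund Levy: cap 63,960.00 − YTD 54,550.00 = 9,410.00 subject; 7.28% × 9,410.00 = 685.05
Total: 450.72 + 685.05 = 1,135.77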